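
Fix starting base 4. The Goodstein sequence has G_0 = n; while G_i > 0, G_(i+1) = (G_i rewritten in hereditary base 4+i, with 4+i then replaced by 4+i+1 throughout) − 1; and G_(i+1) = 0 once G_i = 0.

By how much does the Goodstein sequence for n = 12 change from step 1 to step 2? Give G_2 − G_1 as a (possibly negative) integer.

1

12 —HB4→ 3·4 —bump→ 3·5 = 15 —(−1)→ 14
14 —HB5→ 2·5 + 4 —bump→ 2·6 + 4 = 16 —(−1)→ 15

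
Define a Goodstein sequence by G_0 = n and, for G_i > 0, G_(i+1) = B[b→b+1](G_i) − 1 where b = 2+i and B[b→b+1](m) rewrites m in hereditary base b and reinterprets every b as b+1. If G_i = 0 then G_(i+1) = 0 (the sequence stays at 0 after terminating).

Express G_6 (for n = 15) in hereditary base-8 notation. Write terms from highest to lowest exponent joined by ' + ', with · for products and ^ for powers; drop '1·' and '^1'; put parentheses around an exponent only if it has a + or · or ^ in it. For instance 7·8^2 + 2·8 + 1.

base 2: 15 = 2^(2 + 1) + 2^2 + 2 + 1; at 3: 3^(3 + 1) + 3^3 + 3 + 1 = 112; next = 111
base 3: 111 = 3^(3 + 1) + 3^3 + 3; at 4: 4^(4 + 1) + 4^4 + 4 = 1284; next = 1283
base 4: 1283 = 4^(4 + 1) + 4^4 + 3; at 5: 5^(5 + 1) + 5^5 + 3 = 18753; next = 18752
base 5: 18752 = 5^(5 + 1) + 5^5 + 2; at 6: 6^(6 + 1) + 6^6 + 2 = 326594; next = 326593
base 6: 326593 = 6^(6 + 1) + 6^6 + 1; at 7: 7^(7 + 1) + 7^7 + 1 = 6588345; next = 6588344
base 7: 6588344 = 7^(7 + 1) + 7^7; at 8: 8^(8 + 1) + 8^8 = 150994944; next = 150994943
base 8: 150994943 = 8^(8 + 1) + 7·8^7 + 7·8^6 + 7·8^5 + 7·8^4 + 7·8^3 + 7·8^2 + 7·8 + 7; at 9: 9^(9 + 1) + 7·9^7 + 7·9^6 + 7·9^5 + 7·9^4 + 7·9^3 + 7·9^2 + 7·9 + 7 = 3524450281; next = 3524450280

8^(8 + 1) + 7·8^7 + 7·8^6 + 7·8^5 + 7·8^4 + 7·8^3 + 7·8^2 + 7·8 + 7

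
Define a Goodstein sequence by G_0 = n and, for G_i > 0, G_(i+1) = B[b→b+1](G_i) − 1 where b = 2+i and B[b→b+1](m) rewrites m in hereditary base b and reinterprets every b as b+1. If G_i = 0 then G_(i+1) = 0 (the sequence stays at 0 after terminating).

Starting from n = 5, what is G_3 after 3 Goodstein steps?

467

G_0=5  [base 2] 2^2 + 1  →[2↦3]→  3^3 + 1 = 28  −1 ⇒ G_1=27
G_1=27  [base 3] 3^3  →[3↦4]→  4^4 = 256  −1 ⇒ G_2=255
G_2=255  [base 4] 3·4^3 + 3·4^2 + 3·4 + 3  →[4↦5]→  3·5^3 + 3·5^2 + 3·5 + 3 = 468  −1 ⇒ G_3=467
G_3=467  [base 5] 3·5^3 + 3·5^2 + 3·5 + 2  →[5↦6]→  3·6^3 + 3·6^2 + 3·6 + 2 = 776  −1 ⇒ G_4=775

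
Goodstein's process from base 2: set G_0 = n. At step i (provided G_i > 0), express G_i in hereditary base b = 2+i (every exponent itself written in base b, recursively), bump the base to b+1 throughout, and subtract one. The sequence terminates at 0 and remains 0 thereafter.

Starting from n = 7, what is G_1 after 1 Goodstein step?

(0) 7|_2 = 2^2 + 2 + 1 ↦ 3^3 + 3 + 1|_3 = 31 ⇒ 30
(1) 30|_3 = 3^3 + 3 ↦ 4^4 + 4|_4 = 260 ⇒ 259

30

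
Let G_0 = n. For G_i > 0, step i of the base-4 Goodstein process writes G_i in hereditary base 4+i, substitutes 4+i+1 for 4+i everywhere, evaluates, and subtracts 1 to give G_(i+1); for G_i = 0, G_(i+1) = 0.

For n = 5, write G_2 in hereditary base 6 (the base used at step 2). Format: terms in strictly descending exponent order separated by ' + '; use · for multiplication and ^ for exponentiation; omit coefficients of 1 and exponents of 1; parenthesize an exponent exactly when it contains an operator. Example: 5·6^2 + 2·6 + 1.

5

[0] 5 ≡ 4 + 1 (base 4). Lift 5: 6. −1: 5.
[1] 5 ≡ 5 (base 5). Lift 6: 6. −1: 5.
[2] 5 ≡ 5 (base 6). Lift 7: 5. −1: 4.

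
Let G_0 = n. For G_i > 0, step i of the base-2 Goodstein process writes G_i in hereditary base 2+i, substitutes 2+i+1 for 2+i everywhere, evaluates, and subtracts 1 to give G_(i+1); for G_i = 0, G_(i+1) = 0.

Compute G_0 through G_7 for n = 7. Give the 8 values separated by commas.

7 —HB2→ 2^2 + 2 + 1 —bump→ 3^3 + 3 + 1 = 31 —(−1)→ 30
30 —HB3→ 3^3 + 3 —bump→ 4^4 + 4 = 260 —(−1)→ 259
259 —HB4→ 4^4 + 3 —bump→ 5^5 + 3 = 3128 —(−1)→ 3127
3127 —HB5→ 5^5 + 2 —bump→ 6^6 + 2 = 46658 —(−1)→ 46657
46657 —HB6→ 6^6 + 1 —bump→ 7^7 + 1 = 823544 —(−1)→ 823543
823543 —HB7→ 7^7 —bump→ 8^8 = 16777216 —(−1)→ 16777215
16777215 —HB8→ 7·8^7 + 7·8^6 + 7·8^5 + 7·8^4 + 7·8^3 + 7·8^2 + 7·8 + 7 —bump→ 7·9^7 + 7·9^6 + 7·9^5 + 7·9^4 + 7·9^3 + 7·9^2 + 7·9 + 7 = 37665880 —(−1)→ 37665879

7, 30, 259, 3127, 46657, 823543, 16777215, 37665879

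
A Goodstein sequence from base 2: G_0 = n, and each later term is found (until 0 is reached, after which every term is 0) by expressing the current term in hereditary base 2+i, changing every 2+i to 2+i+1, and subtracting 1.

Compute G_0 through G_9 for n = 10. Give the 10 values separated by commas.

10, 83, 1025, 15625, 279935, 4215754, 84073323, 1937434592, 50000555551, 1426559238830

G_0 = 10. HB_2(10) = 2^(2 + 1) + 2. Bump = 84. G_1 = 83.
G_1 = 83. HB_3(83) = 3^(3 + 1) + 2. Bump = 1026. G_2 = 1025.
G_2 = 1025. HB_4(1025) = 4^(4 + 1) + 1. Bump = 15626. G_3 = 15625.
G_3 = 15625. HB_5(15625) = 5^(5 + 1). Bump = 279936. G_4 = 279935.
G_4 = 279935. HB_6(279935) = 5·6^6 + 5·6^5 + 5·6^4 + 5·6^3 + 5·6^2 + 5·6 + 5. Bump = 4215755. G_5 = 4215754.
G_5 = 4215754. HB_7(4215754) = 5·7^7 + 5·7^5 + 5·7^4 + 5·7^3 + 5·7^2 + 5·7 + 4. Bump = 84073324. G_6 = 84073323.
G_6 = 84073323. HB_8(84073323) = 5·8^8 + 5·8^5 + 5·8^4 + 5·8^3 + 5·8^2 + 5·8 + 3. Bump = 1937434593. G_7 = 1937434592.
G_7 = 1937434592. HB_9(1937434592) = 5·9^9 + 5·9^5 + 5·9^4 + 5·9^3 + 5·9^2 + 5·9 + 2. Bump = 50000555552. G_8 = 50000555551.
G_8 = 50000555551. HB_10(50000555551) = 5·10^10 + 5·10^5 + 5·10^4 + 5·10^3 + 5·10^2 + 5·10 + 1. Bump = 1426559238831. G_9 = 1426559238830.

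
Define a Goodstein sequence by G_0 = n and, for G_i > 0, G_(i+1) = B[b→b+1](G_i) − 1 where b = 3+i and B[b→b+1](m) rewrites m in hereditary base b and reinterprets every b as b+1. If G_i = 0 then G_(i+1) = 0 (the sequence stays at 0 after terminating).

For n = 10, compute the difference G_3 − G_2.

3

G_0 = 10. HB_3(10) = 3^2 + 1. Bump = 17. G_1 = 16.
G_1 = 16. HB_4(16) = 4^2. Bump = 25. G_2 = 24.
G_2 = 24. HB_5(24) = 4·5 + 4. Bump = 28. G_3 = 27.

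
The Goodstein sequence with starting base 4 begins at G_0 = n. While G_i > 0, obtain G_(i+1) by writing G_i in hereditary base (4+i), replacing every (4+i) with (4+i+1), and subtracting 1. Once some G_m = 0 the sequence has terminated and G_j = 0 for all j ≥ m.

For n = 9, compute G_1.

step 0: 9 = 2·4 + 1; sub 5 for 4: 2·5 + 1; = 11; G_1 = 11−1 = 10
step 1: 10 = 2·5; sub 6 for 5: 2·6; = 12; G_2 = 12−1 = 11

10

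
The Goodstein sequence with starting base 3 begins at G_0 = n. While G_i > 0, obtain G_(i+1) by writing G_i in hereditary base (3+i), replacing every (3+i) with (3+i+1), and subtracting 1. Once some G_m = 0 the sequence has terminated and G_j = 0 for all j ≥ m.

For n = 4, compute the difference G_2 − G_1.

0

4 —HB3→ 3 + 1 —bump→ 4 + 1 = 5 —(−1)→ 4
4 —HB4→ 4 —bump→ 5 = 5 —(−1)→ 4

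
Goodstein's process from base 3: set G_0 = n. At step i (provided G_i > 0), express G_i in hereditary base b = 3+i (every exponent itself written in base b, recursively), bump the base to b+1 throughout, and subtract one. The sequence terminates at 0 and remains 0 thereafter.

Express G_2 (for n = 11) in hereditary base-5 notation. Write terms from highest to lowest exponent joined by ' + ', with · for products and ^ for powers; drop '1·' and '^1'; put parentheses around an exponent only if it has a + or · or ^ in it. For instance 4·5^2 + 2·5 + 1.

5^2

11 —HB3→ 3^2 + 2 —bump→ 4^2 + 2 = 18 —(−1)→ 17
17 —HB4→ 4^2 + 1 —bump→ 5^2 + 1 = 26 —(−1)→ 25
25 —HB5→ 5^2 —bump→ 6^2 = 36 —(−1)→ 35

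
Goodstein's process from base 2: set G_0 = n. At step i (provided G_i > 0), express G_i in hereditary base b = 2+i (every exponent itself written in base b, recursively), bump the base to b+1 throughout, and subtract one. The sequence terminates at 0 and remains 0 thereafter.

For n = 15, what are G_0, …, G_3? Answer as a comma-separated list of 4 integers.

i=0: 15 = 2^(2 + 1) + 2^2 + 2 + 1 (b=2); 2→3: 3^(3 + 1) + 3^3 + 3 + 1 = 112; 112−1 = 111
i=1: 111 = 3^(3 + 1) + 3^3 + 3 (b=3); 3→4: 4^(4 + 1) + 4^4 + 4 = 1284; 1284−1 = 1283
i=2: 1283 = 4^(4 + 1) + 4^4 + 3 (b=4); 4→5: 5^(5 + 1) + 5^5 + 3 = 18753; 18753−1 = 18752

15, 111, 1283, 18752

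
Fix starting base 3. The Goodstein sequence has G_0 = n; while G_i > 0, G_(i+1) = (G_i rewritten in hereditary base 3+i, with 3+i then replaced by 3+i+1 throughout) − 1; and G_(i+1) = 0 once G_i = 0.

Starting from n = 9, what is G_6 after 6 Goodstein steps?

24

step 0: 9 = 3^2; sub 4 for 3: 4^2; = 16; G_1 = 16−1 = 15
step 1: 15 = 3·4 + 3; sub 5 for 4: 3·5 + 3; = 18; G_2 = 18−1 = 17
step 2: 17 = 3·5 + 2; sub 6 for 5: 3·6 + 2; = 20; G_3 = 20−1 = 19
step 3: 19 = 3·6 + 1; sub 7 for 6: 3·7 + 1; = 22; G_4 = 22−1 = 21
step 4: 21 = 3·7; sub 8 for 7: 3·8; = 24; G_5 = 24−1 = 23
step 5: 23 = 2·8 + 7; sub 9 for 8: 2·9 + 7; = 25; G_6 = 25−1 = 24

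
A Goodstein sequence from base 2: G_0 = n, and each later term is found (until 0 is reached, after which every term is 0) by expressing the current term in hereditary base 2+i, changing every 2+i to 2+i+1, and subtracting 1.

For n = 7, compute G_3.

3127

base 2: 7 = 2^2 + 2 + 1; at 3: 3^3 + 3 + 1 = 31; next = 30
base 3: 30 = 3^3 + 3; at 4: 4^4 + 4 = 260; next = 259
base 4: 259 = 4^4 + 3; at 5: 5^5 + 3 = 3128; next = 3127
base 5: 3127 = 5^5 + 2; at 6: 6^6 + 2 = 46658; next = 46657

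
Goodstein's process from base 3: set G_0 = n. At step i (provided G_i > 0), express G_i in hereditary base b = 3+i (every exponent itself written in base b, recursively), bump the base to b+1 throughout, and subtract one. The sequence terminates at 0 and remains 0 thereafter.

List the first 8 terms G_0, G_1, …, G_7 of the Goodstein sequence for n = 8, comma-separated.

8, 9, 10, 11, 11, 11, 11, 11

(0) 8|_3 = 2·3 + 2 ↦ 2·4 + 2|_4 = 10 ⇒ 9
(1) 9|_4 = 2·4 + 1 ↦ 2·5 + 1|_5 = 11 ⇒ 10
(2) 10|_5 = 2·5 ↦ 2·6|_6 = 12 ⇒ 11
(3) 11|_6 = 6 + 5 ↦ 7 + 5|_7 = 12 ⇒ 11
(4) 11|_7 = 7 + 4 ↦ 8 + 4|_8 = 12 ⇒ 11
(5) 11|_8 = 8 + 3 ↦ 9 + 3|_9 = 12 ⇒ 11
(6) 11|_9 = 9 + 2 ↦ 10 + 2|_10 = 12 ⇒ 11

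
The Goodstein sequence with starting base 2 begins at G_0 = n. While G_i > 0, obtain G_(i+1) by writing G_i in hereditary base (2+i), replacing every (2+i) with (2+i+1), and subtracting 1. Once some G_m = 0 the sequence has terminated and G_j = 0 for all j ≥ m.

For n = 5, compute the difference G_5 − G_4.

step 0: 5 = 2^2 + 1; sub 3 for 2: 3^3 + 1; = 28; G_1 = 28−1 = 27
step 1: 27 = 3^3; sub 4 for 3: 4^4; = 256; G_2 = 256−1 = 255
step 2: 255 = 3·4^3 + 3·4^2 + 3·4 + 3; sub 5 for 4: 3·5^3 + 3·5^2 + 3·5 + 3; = 468; G_3 = 468−1 = 467
step 3: 467 = 3·5^3 + 3·5^2 + 3·5 + 2; sub 6 for 5: 3·6^3 + 3·6^2 + 3·6 + 2; = 776; G_4 = 776−1 = 775
step 4: 775 = 3·6^3 + 3·6^2 + 3·6 + 1; sub 7 for 6: 3·7^3 + 3·7^2 + 3·7 + 1; = 1198; G_5 = 1198−1 = 1197

422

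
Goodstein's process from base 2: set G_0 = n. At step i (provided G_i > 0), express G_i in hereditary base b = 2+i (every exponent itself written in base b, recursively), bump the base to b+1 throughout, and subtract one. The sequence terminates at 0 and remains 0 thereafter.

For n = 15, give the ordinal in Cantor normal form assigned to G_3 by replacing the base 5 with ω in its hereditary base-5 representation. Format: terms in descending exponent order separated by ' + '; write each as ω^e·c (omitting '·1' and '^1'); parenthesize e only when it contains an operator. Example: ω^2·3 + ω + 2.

ω^(ω + 1) + ω^ω + 2

G_0 = 15. HB_2(15) = 2^(2 + 1) + 2^2 + 2 + 1. Bump = 112. G_1 = 111.
G_1 = 111. HB_3(111) = 3^(3 + 1) + 3^3 + 3. Bump = 1284. G_2 = 1283.
G_2 = 1283. HB_4(1283) = 4^(4 + 1) + 4^4 + 3. Bump = 18753. G_3 = 18752.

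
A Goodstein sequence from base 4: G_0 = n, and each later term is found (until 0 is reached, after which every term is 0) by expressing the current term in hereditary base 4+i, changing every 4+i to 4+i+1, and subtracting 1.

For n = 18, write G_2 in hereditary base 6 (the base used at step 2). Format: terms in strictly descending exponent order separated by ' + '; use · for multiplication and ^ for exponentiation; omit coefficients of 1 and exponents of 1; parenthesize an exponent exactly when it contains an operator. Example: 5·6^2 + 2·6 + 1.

base 4: 18 = 4^2 + 2; at 5: 5^2 + 2 = 27; next = 26
base 5: 26 = 5^2 + 1; at 6: 6^2 + 1 = 37; next = 36
base 6: 36 = 6^2; at 7: 7^2 = 49; next = 48

6^2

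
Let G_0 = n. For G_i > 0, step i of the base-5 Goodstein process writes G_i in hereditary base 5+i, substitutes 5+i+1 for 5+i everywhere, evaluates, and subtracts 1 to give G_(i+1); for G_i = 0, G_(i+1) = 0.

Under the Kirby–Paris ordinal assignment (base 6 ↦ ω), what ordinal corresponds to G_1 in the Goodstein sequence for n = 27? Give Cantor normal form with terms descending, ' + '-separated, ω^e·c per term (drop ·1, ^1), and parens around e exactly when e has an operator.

[0] 27 ≡ 5^2 + 2 (base 5). Lift 6: 38. −1: 37.
[1] 37 ≡ 6^2 + 1 (base 6). Lift 7: 50. −1: 49.

ω^2 + 1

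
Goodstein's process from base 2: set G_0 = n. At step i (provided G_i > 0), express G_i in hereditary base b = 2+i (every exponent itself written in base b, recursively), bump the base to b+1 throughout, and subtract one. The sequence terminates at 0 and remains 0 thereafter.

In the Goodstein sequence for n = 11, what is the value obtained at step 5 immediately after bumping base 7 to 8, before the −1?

base 2: 11 = 2^(2 + 1) + 2 + 1; at 3: 3^(3 + 1) + 3 + 1 = 85; next = 84
base 3: 84 = 3^(3 + 1) + 3; at 4: 4^(4 + 1) + 4 = 1028; next = 1027
base 4: 1027 = 4^(4 + 1) + 3; at 5: 5^(5 + 1) + 3 = 15628; next = 15627
base 5: 15627 = 5^(5 + 1) + 2; at 6: 6^(6 + 1) + 2 = 279938; next = 279937
base 6: 279937 = 6^(6 + 1) + 1; at 7: 7^(7 + 1) + 1 = 5764802; next = 5764801
base 7: 5764801 = 7^(7 + 1); at 8: 8^(8 + 1) = 134217728; next = 134217727

134217728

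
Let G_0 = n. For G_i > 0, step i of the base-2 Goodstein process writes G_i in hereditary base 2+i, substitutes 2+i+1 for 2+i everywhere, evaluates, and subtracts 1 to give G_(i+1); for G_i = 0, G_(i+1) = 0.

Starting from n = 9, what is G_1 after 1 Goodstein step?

81

G_0 = 9. HB_2(9) = 2^(2 + 1) + 1. Bump = 82. G_1 = 81.
G_1 = 81. HB_3(81) = 3^(3 + 1). Bump = 1024. G_2 = 1023.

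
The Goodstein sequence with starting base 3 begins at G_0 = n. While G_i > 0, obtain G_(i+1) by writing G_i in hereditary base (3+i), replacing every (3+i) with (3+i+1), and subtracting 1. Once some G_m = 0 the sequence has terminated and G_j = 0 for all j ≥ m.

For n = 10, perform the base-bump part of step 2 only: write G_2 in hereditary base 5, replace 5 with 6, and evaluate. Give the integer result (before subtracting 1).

(0) 10|_3 = 3^2 + 1 ↦ 4^2 + 1|_4 = 17 ⇒ 16
(1) 16|_4 = 4^2 ↦ 5^2|_5 = 25 ⇒ 24
(2) 24|_5 = 4·5 + 4 ↦ 4·6 + 4|_6 = 28 ⇒ 27

28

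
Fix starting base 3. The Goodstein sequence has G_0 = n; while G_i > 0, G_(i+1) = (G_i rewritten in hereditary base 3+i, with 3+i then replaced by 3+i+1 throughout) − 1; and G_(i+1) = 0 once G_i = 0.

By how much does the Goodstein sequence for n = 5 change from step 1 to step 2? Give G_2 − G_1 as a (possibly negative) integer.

base 3: 5 = 3 + 2; at 4: 4 + 2 = 6; next = 5
base 4: 5 = 4 + 1; at 5: 5 + 1 = 6; next = 5

0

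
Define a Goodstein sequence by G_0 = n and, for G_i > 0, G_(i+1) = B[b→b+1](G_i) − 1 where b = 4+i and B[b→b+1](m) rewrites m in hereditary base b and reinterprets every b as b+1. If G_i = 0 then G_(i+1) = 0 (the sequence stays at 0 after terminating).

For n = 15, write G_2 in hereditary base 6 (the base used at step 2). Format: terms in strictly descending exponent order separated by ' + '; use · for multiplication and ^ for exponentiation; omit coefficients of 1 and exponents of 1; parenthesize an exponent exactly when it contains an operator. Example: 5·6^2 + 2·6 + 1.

G_0 = 15. HB_4(15) = 3·4 + 3. Bump = 18. G_1 = 17.
G_1 = 17. HB_5(17) = 3·5 + 2. Bump = 20. G_2 = 19.
G_2 = 19. HB_6(19) = 3·6 + 1. Bump = 22. G_3 = 21.

3·6 + 1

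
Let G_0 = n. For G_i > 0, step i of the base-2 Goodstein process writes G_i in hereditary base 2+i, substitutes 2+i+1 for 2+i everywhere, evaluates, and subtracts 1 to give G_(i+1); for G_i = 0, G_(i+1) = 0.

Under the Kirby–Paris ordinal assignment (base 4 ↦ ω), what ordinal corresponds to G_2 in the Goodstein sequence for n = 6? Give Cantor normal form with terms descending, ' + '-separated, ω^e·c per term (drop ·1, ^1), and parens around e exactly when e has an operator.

ω^ω + 1

i=0: 6 = 2^2 + 2 (b=2); 2→3: 3^3 + 3 = 30; 30−1 = 29
i=1: 29 = 3^3 + 2 (b=3); 3→4: 4^4 + 2 = 258; 258−1 = 257
i=2: 257 = 4^4 + 1 (b=4); 4→5: 5^5 + 1 = 3126; 3126−1 = 3125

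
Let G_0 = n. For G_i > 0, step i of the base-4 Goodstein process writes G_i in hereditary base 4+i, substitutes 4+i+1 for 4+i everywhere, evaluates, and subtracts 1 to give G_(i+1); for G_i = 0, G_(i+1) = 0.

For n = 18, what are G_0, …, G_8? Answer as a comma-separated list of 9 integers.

18, 26, 36, 48, 53, 58, 63, 68, 73

i=0: 18 = 4^2 + 2 (b=4); 4→5: 5^2 + 2 = 27; 27−1 = 26
i=1: 26 = 5^2 + 1 (b=5); 5→6: 6^2 + 1 = 37; 37−1 = 36
i=2: 36 = 6^2 (b=6); 6→7: 7^2 = 49; 49−1 = 48
i=3: 48 = 6·7 + 6 (b=7); 7→8: 6·8 + 6 = 54; 54−1 = 53
i=4: 53 = 6·8 + 5 (b=8); 8→9: 6·9 + 5 = 59; 59−1 = 58
i=5: 58 = 6·9 + 4 (b=9); 9→10: 6·10 + 4 = 64; 64−1 = 63
i=6: 63 = 6·10 + 3 (b=10); 10→11: 6·11 + 3 = 69; 69−1 = 68
i=7: 68 = 6·11 + 2 (b=11); 11→12: 6·12 + 2 = 74; 74−1 = 73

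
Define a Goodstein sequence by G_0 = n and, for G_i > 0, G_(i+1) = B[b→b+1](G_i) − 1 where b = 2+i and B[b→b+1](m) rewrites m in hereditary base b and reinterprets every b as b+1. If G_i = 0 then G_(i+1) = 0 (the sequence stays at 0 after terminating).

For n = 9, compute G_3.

base 2: 9 = 2^(2 + 1) + 1; at 3: 3^(3 + 1) + 1 = 82; next = 81
base 3: 81 = 3^(3 + 1); at 4: 4^(4 + 1) = 1024; next = 1023
base 4: 1023 = 3·4^4 + 3·4^3 + 3·4^2 + 3·4 + 3; at 5: 3·5^5 + 3·5^3 + 3·5^2 + 3·5 + 3 = 9843; next = 9842
base 5: 9842 = 3·5^5 + 3·5^3 + 3·5^2 + 3·5 + 2; at 6: 3·6^6 + 3·6^3 + 3·6^2 + 3·6 + 2 = 140744; next = 140743

9842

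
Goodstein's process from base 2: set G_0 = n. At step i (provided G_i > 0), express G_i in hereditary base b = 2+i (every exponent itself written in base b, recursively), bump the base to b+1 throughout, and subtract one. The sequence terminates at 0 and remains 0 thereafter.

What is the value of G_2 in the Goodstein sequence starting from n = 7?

7 —HB2→ 2^2 + 2 + 1 —bump→ 3^3 + 3 + 1 = 31 —(−1)→ 30
30 —HB3→ 3^3 + 3 —bump→ 4^4 + 4 = 260 —(−1)→ 259
259 —HB4→ 4^4 + 3 —bump→ 5^5 + 3 = 3128 —(−1)→ 3127

259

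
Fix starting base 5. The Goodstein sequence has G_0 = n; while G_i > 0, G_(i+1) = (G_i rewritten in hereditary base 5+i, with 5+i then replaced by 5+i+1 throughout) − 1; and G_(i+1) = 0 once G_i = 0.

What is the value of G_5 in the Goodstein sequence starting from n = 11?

13

base 5: 11 = 2·5 + 1; at 6: 2·6 + 1 = 13; next = 12
base 6: 12 = 2·6; at 7: 2·7 = 14; next = 13
base 7: 13 = 7 + 6; at 8: 8 + 6 = 14; next = 13
base 8: 13 = 8 + 5; at 9: 9 + 5 = 14; next = 13
base 9: 13 = 9 + 4; at 10: 10 + 4 = 14; next = 13
base 10: 13 = 10 + 3; at 11: 11 + 3 = 14; next = 13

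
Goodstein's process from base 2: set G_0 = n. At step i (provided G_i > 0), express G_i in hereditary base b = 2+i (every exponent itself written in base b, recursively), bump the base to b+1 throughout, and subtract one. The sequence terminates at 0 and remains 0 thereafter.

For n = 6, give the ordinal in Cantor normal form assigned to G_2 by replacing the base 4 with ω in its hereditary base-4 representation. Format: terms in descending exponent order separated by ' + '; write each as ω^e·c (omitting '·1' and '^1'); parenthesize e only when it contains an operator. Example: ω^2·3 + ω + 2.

ω^ω + 1

[0] 6 ≡ 2^2 + 2 (base 2). Lift 3: 30. −1: 29.
[1] 29 ≡ 3^3 + 2 (base 3). Lift 4: 258. −1: 257.
[2] 257 ≡ 4^4 + 1 (base 4). Lift 5: 3126. −1: 3125.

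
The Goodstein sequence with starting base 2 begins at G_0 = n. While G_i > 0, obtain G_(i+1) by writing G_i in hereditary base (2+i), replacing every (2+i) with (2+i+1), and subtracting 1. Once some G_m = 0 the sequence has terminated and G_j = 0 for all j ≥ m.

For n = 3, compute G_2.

3

(0) 3|_2 = 2 + 1 ↦ 3 + 1|_3 = 4 ⇒ 3
(1) 3|_3 = 3 ↦ 4|_4 = 4 ⇒ 3
(2) 3|_4 = 3 ↦ 3|_5 = 3 ⇒ 2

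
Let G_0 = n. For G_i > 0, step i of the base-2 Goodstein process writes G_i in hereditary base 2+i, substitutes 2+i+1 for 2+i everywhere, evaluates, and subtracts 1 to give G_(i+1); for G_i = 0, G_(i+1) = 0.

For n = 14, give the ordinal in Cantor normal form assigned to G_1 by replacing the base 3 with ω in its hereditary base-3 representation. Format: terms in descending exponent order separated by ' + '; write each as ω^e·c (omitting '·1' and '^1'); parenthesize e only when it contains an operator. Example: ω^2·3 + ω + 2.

ω^(ω + 1) + ω^ω + 2

step 0: 14 = 2^(2 + 1) + 2^2 + 2; sub 3 for 2: 3^(3 + 1) + 3^3 + 3; = 111; G_1 = 111−1 = 110
step 1: 110 = 3^(3 + 1) + 3^3 + 2; sub 4 for 3: 4^(4 + 1) + 4^4 + 2; = 1282; G_2 = 1282−1 = 1281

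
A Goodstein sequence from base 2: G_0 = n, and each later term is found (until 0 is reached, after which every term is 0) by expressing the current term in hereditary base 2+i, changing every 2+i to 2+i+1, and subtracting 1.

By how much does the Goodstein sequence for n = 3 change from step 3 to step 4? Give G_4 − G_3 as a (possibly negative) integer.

-1

i=0: 3 = 2 + 1 (b=2); 2→3: 3 + 1 = 4; 4−1 = 3
i=1: 3 = 3 (b=3); 3→4: 4 = 4; 4−1 = 3
i=2: 3 = 3 (b=4); 4→5: 3 = 3; 3−1 = 2
i=3: 2 = 2 (b=5); 5→6: 2 = 2; 2−1 = 1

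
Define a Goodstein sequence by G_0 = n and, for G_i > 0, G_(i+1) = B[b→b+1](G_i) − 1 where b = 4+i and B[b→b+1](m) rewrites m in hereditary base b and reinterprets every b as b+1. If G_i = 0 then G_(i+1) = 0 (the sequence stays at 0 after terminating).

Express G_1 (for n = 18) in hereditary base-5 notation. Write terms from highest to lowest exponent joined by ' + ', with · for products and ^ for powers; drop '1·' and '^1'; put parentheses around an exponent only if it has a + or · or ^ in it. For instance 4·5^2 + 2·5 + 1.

5^2 + 1

G_0=18  [base 4] 4^2 + 2  →[4↦5]→  5^2 + 2 = 27  −1 ⇒ G_1=26
G_1=26  [base 5] 5^2 + 1  →[5↦6]→  6^2 + 1 = 37  −1 ⇒ G_2=36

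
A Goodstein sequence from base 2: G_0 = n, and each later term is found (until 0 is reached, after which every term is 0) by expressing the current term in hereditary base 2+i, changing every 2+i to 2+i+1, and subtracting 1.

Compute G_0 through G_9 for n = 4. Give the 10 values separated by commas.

4, 26, 41, 60, 83, 109, 139, 173, 211, 253

i=0: 4 = 2^2 (b=2); 2→3: 3^3 = 27; 27−1 = 26
i=1: 26 = 2·3^2 + 2·3 + 2 (b=3); 3→4: 2·4^2 + 2·4 + 2 = 42; 42−1 = 41
i=2: 41 = 2·4^2 + 2·4 + 1 (b=4); 4→5: 2·5^2 + 2·5 + 1 = 61; 61−1 = 60
i=3: 60 = 2·5^2 + 2·5 (b=5); 5→6: 2·6^2 + 2·6 = 84; 84−1 = 83
i=4: 83 = 2·6^2 + 6 + 5 (b=6); 6→7: 2·7^2 + 7 + 5 = 110; 110−1 = 109
i=5: 109 = 2·7^2 + 7 + 4 (b=7); 7→8: 2·8^2 + 8 + 4 = 140; 140−1 = 139
i=6: 139 = 2·8^2 + 8 + 3 (b=8); 8→9: 2·9^2 + 9 + 3 = 174; 174−1 = 173
i=7: 173 = 2·9^2 + 9 + 2 (b=9); 9→10: 2·10^2 + 10 + 2 = 212; 212−1 = 211
i=8: 211 = 2·10^2 + 10 + 1 (b=10); 10→11: 2·11^2 + 11 + 1 = 254; 254−1 = 253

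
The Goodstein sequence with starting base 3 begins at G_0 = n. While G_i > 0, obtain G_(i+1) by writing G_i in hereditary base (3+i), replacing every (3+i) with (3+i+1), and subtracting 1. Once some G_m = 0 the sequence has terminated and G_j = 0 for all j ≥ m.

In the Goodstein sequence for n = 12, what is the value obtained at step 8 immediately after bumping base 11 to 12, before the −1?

[0] 12 ≡ 3^2 + 3 (base 3). Lift 4: 20. −1: 19.
[1] 19 ≡ 4^2 + 3 (base 4). Lift 5: 28. −1: 27.
[2] 27 ≡ 5^2 + 2 (base 5). Lift 6: 38. −1: 37.
[3] 37 ≡ 6^2 + 1 (base 6). Lift 7: 50. −1: 49.
[4] 49 ≡ 7^2 (base 7). Lift 8: 64. −1: 63.
[5] 63 ≡ 7·8 + 7 (base 8). Lift 9: 70. −1: 69.
[6] 69 ≡ 7·9 + 6 (base 9). Lift 10: 76. −1: 75.
[7] 75 ≡ 7·10 + 5 (base 10). Lift 11: 82. −1: 81.

88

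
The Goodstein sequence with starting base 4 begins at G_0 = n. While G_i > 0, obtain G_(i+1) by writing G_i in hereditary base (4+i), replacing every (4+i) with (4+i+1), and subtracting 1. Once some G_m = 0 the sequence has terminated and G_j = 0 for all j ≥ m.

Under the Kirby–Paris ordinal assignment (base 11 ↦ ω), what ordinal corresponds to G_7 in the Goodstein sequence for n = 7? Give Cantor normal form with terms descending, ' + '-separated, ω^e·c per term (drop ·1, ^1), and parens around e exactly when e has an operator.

4

base 4: 7 = 4 + 3; at 5: 5 + 3 = 8; next = 7
base 5: 7 = 5 + 2; at 6: 6 + 2 = 8; next = 7
base 6: 7 = 6 + 1; at 7: 7 + 1 = 8; next = 7
base 7: 7 = 7; at 8: 8 = 8; next = 7
base 8: 7 = 7; at 9: 7 = 7; next = 6
base 9: 6 = 6; at 10: 6 = 6; next = 5
base 10: 5 = 5; at 11: 5 = 5; next = 4
base 11: 4 = 4; at 12: 4 = 4; next = 3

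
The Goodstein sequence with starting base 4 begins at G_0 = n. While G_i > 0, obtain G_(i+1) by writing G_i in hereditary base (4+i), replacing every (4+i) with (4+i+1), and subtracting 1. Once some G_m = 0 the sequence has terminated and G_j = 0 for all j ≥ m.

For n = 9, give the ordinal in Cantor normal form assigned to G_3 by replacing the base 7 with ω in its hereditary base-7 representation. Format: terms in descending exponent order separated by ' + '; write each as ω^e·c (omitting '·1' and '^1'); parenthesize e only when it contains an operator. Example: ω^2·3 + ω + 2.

base 4: 9 = 2·4 + 1; at 5: 2·5 + 1 = 11; next = 10
base 5: 10 = 2·5; at 6: 2·6 = 12; next = 11
base 6: 11 = 6 + 5; at 7: 7 + 5 = 12; next = 11
base 7: 11 = 7 + 4; at 8: 8 + 4 = 12; next = 11

ω + 4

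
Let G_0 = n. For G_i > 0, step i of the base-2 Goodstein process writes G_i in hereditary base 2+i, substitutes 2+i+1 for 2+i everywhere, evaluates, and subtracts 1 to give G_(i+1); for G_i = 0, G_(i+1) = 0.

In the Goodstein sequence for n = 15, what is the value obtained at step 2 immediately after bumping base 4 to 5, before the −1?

G_0 = 15. HB_2(15) = 2^(2 + 1) + 2^2 + 2 + 1. Bump = 112. G_1 = 111.
G_1 = 111. HB_3(111) = 3^(3 + 1) + 3^3 + 3. Bump = 1284. G_2 = 1283.
G_2 = 1283. HB_4(1283) = 4^(4 + 1) + 4^4 + 3. Bump = 18753. G_3 = 18752.

18753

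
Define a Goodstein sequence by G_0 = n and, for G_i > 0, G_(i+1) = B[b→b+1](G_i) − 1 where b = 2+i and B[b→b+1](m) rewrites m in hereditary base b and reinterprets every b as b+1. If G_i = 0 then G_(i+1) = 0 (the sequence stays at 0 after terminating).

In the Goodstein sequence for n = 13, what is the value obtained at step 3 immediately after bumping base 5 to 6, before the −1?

280712

step 0: 13 = 2^(2 + 1) + 2^2 + 1; sub 3 for 2: 3^(3 + 1) + 3^3 + 1; = 109; G_1 = 109−1 = 108
step 1: 108 = 3^(3 + 1) + 3^3; sub 4 for 3: 4^(4 + 1) + 4^4; = 1280; G_2 = 1280−1 = 1279
step 2: 1279 = 4^(4 + 1) + 3·4^3 + 3·4^2 + 3·4 + 3; sub 5 for 4: 5^(5 + 1) + 3·5^3 + 3·5^2 + 3·5 + 3; = 16093; G_3 = 16093−1 = 16092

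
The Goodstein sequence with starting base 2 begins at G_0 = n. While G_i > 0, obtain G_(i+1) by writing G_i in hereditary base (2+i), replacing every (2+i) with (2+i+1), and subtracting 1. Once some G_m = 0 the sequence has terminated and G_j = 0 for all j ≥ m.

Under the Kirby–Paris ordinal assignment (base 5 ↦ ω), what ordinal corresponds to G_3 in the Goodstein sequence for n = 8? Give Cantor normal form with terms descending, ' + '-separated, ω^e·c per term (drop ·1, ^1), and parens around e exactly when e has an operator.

ω^ω·2 + ω^2·2 + ω·2

base 2: 8 = 2^(2 + 1); at 3: 3^(3 + 1) = 81; next = 80
base 3: 80 = 2·3^3 + 2·3^2 + 2·3 + 2; at 4: 2·4^4 + 2·4^2 + 2·4 + 2 = 554; next = 553
base 4: 553 = 2·4^4 + 2·4^2 + 2·4 + 1; at 5: 2·5^5 + 2·5^2 + 2·5 + 1 = 6311; next = 6310
base 5: 6310 = 2·5^5 + 2·5^2 + 2·5; at 6: 2·6^6 + 2·6^2 + 2·6 = 93396; next = 93395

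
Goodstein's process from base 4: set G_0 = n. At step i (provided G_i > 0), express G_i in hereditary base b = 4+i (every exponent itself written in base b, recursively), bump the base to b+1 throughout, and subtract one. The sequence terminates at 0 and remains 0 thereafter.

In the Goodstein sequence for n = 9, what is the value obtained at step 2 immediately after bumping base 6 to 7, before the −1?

12

G_0=9  [base 4] 2·4 + 1  →[4↦5]→  2·5 + 1 = 11  −1 ⇒ G_1=10
G_1=10  [base 5] 2·5  →[5↦6]→  2·6 = 12  −1 ⇒ G_2=11
G_2=11  [base 6] 6 + 5  →[6↦7]→  7 + 5 = 12  −1 ⇒ G_3=11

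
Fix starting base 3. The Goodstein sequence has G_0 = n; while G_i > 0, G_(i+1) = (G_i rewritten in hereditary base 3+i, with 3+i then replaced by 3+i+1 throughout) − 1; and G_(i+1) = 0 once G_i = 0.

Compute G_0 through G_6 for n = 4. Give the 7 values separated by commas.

i=0: 4 = 3 + 1 (b=3); 3→4: 4 + 1 = 5; 5−1 = 4
i=1: 4 = 4 (b=4); 4→5: 5 = 5; 5−1 = 4
i=2: 4 = 4 (b=5); 5→6: 4 = 4; 4−1 = 3
i=3: 3 = 3 (b=6); 6→7: 3 = 3; 3−1 = 2
i=4: 2 = 2 (b=7); 7→8: 2 = 2; 2−1 = 1
i=5: 1 = 1 (b=8); 8→9: 1 = 1; 1−1 = 0

4, 4, 4, 3, 2, 1, 0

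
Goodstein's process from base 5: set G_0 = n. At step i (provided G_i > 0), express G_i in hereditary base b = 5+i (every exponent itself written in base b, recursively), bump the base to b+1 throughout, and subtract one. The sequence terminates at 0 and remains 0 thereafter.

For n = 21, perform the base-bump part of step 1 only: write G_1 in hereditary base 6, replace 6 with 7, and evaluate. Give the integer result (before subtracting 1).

i=0: 21 = 4·5 + 1 (b=5); 5→6: 4·6 + 1 = 25; 25−1 = 24
i=1: 24 = 4·6 (b=6); 6→7: 4·7 = 28; 28−1 = 27

28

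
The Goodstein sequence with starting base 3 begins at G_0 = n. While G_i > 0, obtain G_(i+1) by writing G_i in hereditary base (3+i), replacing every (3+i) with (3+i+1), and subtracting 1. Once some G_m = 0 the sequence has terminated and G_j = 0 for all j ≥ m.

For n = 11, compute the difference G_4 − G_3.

i=0: 11 = 3^2 + 2 (b=3); 3→4: 4^2 + 2 = 18; 18−1 = 17
i=1: 17 = 4^2 + 1 (b=4); 4→5: 5^2 + 1 = 26; 26−1 = 25
i=2: 25 = 5^2 (b=5); 5→6: 6^2 = 36; 36−1 = 35
i=3: 35 = 5·6 + 5 (b=6); 6→7: 5·7 + 5 = 40; 40−1 = 39

4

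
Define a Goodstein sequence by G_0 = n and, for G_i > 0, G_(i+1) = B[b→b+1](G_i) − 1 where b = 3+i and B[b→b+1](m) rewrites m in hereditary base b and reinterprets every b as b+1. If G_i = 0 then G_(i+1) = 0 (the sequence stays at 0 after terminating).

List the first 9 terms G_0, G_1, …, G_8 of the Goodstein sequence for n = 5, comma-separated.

5, 5, 5, 5, 4, 3, 2, 1, 0

G_0=5  [base 3] 3 + 2  →[3↦4]→  4 + 2 = 6  −1 ⇒ G_1=5
G_1=5  [base 4] 4 + 1  →[4↦5]→  5 + 1 = 6  −1 ⇒ G_2=5
G_2=5  [base 5] 5  →[5↦6]→  6 = 6  −1 ⇒ G_3=5
G_3=5  [base 6] 5  →[6↦7]→  5 = 5  −1 ⇒ G_4=4
G_4=4  [base 7] 4  →[7↦8]→  4 = 4  −1 ⇒ G_5=3
G_5=3  [base 8] 3  →[8↦9]→  3 = 3  −1 ⇒ G_6=2
G_6=2  [base 9] 2  →[9↦10]→  2 = 2  −1 ⇒ G_7=1
G_7=1  [base 10] 1  →[10↦11]→  1 = 1  −1 ⇒ G_8=0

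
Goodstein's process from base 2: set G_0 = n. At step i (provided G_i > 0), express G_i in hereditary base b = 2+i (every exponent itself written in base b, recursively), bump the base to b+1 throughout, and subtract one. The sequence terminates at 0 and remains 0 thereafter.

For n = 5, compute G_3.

G_0=5  [base 2] 2^2 + 1  →[2↦3]→  3^3 + 1 = 28  −1 ⇒ G_1=27
G_1=27  [base 3] 3^3  →[3↦4]→  4^4 = 256  −1 ⇒ G_2=255
G_2=255  [base 4] 3·4^3 + 3·4^2 + 3·4 + 3  →[4↦5]→  3·5^3 + 3·5^2 + 3·5 + 3 = 468  −1 ⇒ G_3=467
G_3=467  [base 5] 3·5^3 + 3·5^2 + 3·5 + 2  →[5↦6]→  3·6^3 + 3·6^2 + 3·6 + 2 = 776  −1 ⇒ G_4=775

467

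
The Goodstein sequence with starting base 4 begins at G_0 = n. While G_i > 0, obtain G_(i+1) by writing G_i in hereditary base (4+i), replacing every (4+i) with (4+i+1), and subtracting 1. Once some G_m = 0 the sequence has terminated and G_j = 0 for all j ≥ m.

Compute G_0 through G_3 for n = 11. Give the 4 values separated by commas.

11, 12, 13, 14

G_0=11  [base 4] 2·4 + 3  →[4↦5]→  2·5 + 3 = 13  −1 ⇒ G_1=12
G_1=12  [base 5] 2·5 + 2  →[5↦6]→  2·6 + 2 = 14  −1 ⇒ G_2=13
G_2=13  [base 6] 2·6 + 1  →[6↦7]→  2·7 + 1 = 15  −1 ⇒ G_3=14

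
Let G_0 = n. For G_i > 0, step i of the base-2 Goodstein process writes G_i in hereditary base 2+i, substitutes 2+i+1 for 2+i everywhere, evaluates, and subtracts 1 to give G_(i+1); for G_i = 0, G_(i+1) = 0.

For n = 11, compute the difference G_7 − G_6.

G_0 = 11. HB_2(11) = 2^(2 + 1) + 2 + 1. Bump = 85. G_1 = 84.
G_1 = 84. HB_3(84) = 3^(3 + 1) + 3. Bump = 1028. G_2 = 1027.
G_2 = 1027. HB_4(1027) = 4^(4 + 1) + 3. Bump = 15628. G_3 = 15627.
G_3 = 15627. HB_5(15627) = 5^(5 + 1) + 2. Bump = 279938. G_4 = 279937.
G_4 = 279937. HB_6(279937) = 6^(6 + 1) + 1. Bump = 5764802. G_5 = 5764801.
G_5 = 5764801. HB_7(5764801) = 7^(7 + 1). Bump = 134217728. G_6 = 134217727.
G_6 = 134217727. HB_8(134217727) = 7·8^8 + 7·8^7 + 7·8^6 + 7·8^5 + 7·8^4 + 7·8^3 + 7·8^2 + 7·8 + 7. Bump = 2749609303. G_7 = 2749609302.

2615391575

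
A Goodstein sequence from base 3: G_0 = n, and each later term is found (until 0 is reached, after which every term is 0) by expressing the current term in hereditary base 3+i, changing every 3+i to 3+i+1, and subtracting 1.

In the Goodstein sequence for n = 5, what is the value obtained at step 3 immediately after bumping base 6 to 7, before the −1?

5

[0] 5 ≡ 3 + 2 (base 3). Lift 4: 6. −1: 5.
[1] 5 ≡ 4 + 1 (base 4). Lift 5: 6. −1: 5.
[2] 5 ≡ 5 (base 5). Lift 6: 6. −1: 5.
[3] 5 ≡ 5 (base 6). Lift 7: 5. −1: 4.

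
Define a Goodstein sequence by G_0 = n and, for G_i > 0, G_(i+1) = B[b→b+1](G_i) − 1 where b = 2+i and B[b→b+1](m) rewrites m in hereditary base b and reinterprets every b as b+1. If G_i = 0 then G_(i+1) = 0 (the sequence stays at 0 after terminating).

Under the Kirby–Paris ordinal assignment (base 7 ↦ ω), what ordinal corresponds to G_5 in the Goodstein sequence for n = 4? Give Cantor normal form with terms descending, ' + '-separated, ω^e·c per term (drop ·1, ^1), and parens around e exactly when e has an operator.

i=0: 4 = 2^2 (b=2); 2→3: 3^3 = 27; 27−1 = 26
i=1: 26 = 2·3^2 + 2·3 + 2 (b=3); 3→4: 2·4^2 + 2·4 + 2 = 42; 42−1 = 41
i=2: 41 = 2·4^2 + 2·4 + 1 (b=4); 4→5: 2·5^2 + 2·5 + 1 = 61; 61−1 = 60
i=3: 60 = 2·5^2 + 2·5 (b=5); 5→6: 2·6^2 + 2·6 = 84; 84−1 = 83
i=4: 83 = 2·6^2 + 6 + 5 (b=6); 6→7: 2·7^2 + 7 + 5 = 110; 110−1 = 109
i=5: 109 = 2·7^2 + 7 + 4 (b=7); 7→8: 2·8^2 + 8 + 4 = 140; 140−1 = 139

ω^2·2 + ω + 4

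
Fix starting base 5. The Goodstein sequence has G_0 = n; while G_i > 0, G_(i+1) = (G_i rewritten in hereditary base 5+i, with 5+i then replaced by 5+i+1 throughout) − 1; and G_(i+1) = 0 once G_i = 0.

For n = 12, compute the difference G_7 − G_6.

0

base 5: 12 = 2·5 + 2; at 6: 2·6 + 2 = 14; next = 13
base 6: 13 = 2·6 + 1; at 7: 2·7 + 1 = 15; next = 14
base 7: 14 = 2·7; at 8: 2·8 = 16; next = 15
base 8: 15 = 8 + 7; at 9: 9 + 7 = 16; next = 15
base 9: 15 = 9 + 6; at 10: 10 + 6 = 16; next = 15
base 10: 15 = 10 + 5; at 11: 11 + 5 = 16; next = 15
base 11: 15 = 11 + 4; at 12: 12 + 4 = 16; next = 15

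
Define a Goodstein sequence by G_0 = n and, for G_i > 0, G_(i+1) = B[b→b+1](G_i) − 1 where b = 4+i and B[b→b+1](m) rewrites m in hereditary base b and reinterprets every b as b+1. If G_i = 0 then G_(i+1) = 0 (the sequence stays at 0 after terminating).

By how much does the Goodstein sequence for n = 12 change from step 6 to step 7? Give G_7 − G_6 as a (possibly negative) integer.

0

i=0: 12 = 3·4 (b=4); 4→5: 3·5 = 15; 15−1 = 14
i=1: 14 = 2·5 + 4 (b=5); 5→6: 2·6 + 4 = 16; 16−1 = 15
i=2: 15 = 2·6 + 3 (b=6); 6→7: 2·7 + 3 = 17; 17−1 = 16
i=3: 16 = 2·7 + 2 (b=7); 7→8: 2·8 + 2 = 18; 18−1 = 17
i=4: 17 = 2·8 + 1 (b=8); 8→9: 2·9 + 1 = 19; 19−1 = 18
i=5: 18 = 2·9 (b=9); 9→10: 2·10 = 20; 20−1 = 19
i=6: 19 = 10 + 9 (b=10); 10→11: 11 + 9 = 20; 20−1 = 19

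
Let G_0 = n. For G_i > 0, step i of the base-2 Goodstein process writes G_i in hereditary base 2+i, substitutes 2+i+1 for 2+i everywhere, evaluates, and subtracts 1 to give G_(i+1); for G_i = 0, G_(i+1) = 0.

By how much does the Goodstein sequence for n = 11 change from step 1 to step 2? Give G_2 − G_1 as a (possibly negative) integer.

943

base 2: 11 = 2^(2 + 1) + 2 + 1; at 3: 3^(3 + 1) + 3 + 1 = 85; next = 84
base 3: 84 = 3^(3 + 1) + 3; at 4: 4^(4 + 1) + 4 = 1028; next = 1027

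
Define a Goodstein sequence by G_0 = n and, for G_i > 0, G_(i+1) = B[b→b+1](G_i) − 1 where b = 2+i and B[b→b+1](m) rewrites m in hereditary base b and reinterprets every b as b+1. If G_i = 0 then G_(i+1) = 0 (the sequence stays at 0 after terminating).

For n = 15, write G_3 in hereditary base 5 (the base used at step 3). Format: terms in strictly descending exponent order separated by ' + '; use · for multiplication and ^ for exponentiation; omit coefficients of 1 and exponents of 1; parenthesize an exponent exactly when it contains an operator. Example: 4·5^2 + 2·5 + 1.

base 2: 15 = 2^(2 + 1) + 2^2 + 2 + 1; at 3: 3^(3 + 1) + 3^3 + 3 + 1 = 112; next = 111
base 3: 111 = 3^(3 + 1) + 3^3 + 3; at 4: 4^(4 + 1) + 4^4 + 4 = 1284; next = 1283
base 4: 1283 = 4^(4 + 1) + 4^4 + 3; at 5: 5^(5 + 1) + 5^5 + 3 = 18753; next = 18752
base 5: 18752 = 5^(5 + 1) + 5^5 + 2; at 6: 6^(6 + 1) + 6^6 + 2 = 326594; next = 326593

5^(5 + 1) + 5^5 + 2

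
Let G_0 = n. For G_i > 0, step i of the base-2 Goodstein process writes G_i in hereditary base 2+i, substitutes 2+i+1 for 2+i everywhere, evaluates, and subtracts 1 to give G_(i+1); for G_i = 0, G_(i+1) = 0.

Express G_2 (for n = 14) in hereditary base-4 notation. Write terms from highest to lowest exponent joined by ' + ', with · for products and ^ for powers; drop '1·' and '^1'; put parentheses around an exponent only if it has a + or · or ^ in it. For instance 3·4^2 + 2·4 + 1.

14 —HB2→ 2^(2 + 1) + 2^2 + 2 —bump→ 3^(3 + 1) + 3^3 + 3 = 111 —(−1)→ 110
110 —HB3→ 3^(3 + 1) + 3^3 + 2 —bump→ 4^(4 + 1) + 4^4 + 2 = 1282 —(−1)→ 1281
1281 —HB4→ 4^(4 + 1) + 4^4 + 1 —bump→ 5^(5 + 1) + 5^5 + 1 = 18751 —(−1)→ 18750

4^(4 + 1) + 4^4 + 1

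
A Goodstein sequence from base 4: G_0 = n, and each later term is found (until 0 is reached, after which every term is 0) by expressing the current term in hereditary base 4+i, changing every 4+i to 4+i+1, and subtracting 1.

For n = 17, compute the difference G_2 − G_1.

10

17 —HB4→ 4^2 + 1 —bump→ 5^2 + 1 = 26 —(−1)→ 25
25 —HB5→ 5^2 —bump→ 6^2 = 36 —(−1)→ 35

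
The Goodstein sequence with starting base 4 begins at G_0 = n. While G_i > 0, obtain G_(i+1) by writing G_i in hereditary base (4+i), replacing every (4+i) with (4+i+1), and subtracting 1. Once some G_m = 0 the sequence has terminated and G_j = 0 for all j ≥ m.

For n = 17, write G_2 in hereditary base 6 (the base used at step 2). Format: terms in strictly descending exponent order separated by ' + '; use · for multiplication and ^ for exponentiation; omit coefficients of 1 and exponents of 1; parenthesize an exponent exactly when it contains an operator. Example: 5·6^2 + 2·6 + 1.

5·6 + 5

step 0: 17 = 4^2 + 1; sub 5 for 4: 5^2 + 1; = 26; G_1 = 26−1 = 25
step 1: 25 = 5^2; sub 6 for 5: 6^2; = 36; G_2 = 36−1 = 35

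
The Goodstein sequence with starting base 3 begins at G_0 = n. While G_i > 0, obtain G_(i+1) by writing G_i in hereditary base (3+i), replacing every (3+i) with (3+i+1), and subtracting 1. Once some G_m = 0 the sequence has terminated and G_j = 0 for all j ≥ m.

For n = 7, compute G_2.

9

[0] 7 ≡ 2·3 + 1 (base 3). Lift 4: 9. −1: 8.
[1] 8 ≡ 2·4 (base 4). Lift 5: 10. −1: 9.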